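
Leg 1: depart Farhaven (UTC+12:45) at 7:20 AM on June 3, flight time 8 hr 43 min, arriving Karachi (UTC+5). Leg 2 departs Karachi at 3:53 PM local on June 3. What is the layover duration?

7 hours 35 minutes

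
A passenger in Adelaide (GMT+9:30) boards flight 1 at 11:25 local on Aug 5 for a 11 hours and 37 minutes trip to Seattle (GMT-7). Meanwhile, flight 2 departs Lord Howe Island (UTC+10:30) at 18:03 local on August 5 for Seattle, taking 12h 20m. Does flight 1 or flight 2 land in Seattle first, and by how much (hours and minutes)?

the first, by 6 hours 21 minutes

Flight 1 in UTC: 11:25 − 9:30 = 01:55 on Aug 5.
+11 hours and 37 minutes → arrive 13:32 UTC on Aug 5.
Flight 2 in UTC: 18:03 − 10:30 = 07:33 on Aug 5.
+12 hours and 20 minutes → arrive 19:53 UTC on Aug 5.
Flight 1 lands earlier by 6 hours 21 minutes.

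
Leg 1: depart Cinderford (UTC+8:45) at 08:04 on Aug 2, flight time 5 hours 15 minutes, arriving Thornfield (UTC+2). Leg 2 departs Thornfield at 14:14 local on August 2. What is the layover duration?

Convert departure to UTC: 08:04 − 8:45 = 23:19 UTC on Aug 1.
Add 5 hours and 15 minutes flight time → 04:34 UTC (Aug 2).
Thornfield is UTC+2:00, so local arrival = 04:34 + 2:00 = 06:34 on Aug 2.
Layover = 14:14 − 06:34 = 7 hours 40 minutes.

7 hours 40 minutes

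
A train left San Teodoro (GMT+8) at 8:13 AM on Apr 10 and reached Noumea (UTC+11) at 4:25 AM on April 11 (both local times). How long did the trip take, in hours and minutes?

17 hours 12 minutes

Departure in UTC: 8:13 AM − 8:00 = 12:13 AM on Apr 10.
Arrival in UTC: 4:25 AM − 11:00 = 5:25 PM on Apr 10.
Elapsed = 5:25 PM − 12:13 AM = 17 hours 12 minutes.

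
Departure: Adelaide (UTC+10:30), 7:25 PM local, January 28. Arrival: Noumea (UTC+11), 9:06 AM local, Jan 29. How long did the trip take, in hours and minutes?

13 hours 11 minutes

Noumea is 0:30 ahead of Adelaide.
Clock-face elapsed time (ignoring zones) is 13 hours 41 minutes.
Actual elapsed = 13 hours 41 minutes − 0:30 = 13 hours 11 minutes.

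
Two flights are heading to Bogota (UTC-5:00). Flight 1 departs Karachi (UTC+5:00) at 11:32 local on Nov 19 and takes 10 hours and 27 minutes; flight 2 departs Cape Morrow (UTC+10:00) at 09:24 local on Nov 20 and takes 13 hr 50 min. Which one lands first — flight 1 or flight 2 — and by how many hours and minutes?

the first, by 20 hours 15 minutes

Flight 1 in UTC: 11:32 − 5:00 = 06:32 on Nov 19.
+10 hours and 27 minutes → arrive 16:59 UTC on Nov 19.
Flight 2 in UTC: 09:24 − 10:00 = 23:24 on Nov 19.
+13 hours and 50 minutes → arrive 13:14 UTC on Nov 20.
Flight 1 lands earlier by 20 hours 15 minutes.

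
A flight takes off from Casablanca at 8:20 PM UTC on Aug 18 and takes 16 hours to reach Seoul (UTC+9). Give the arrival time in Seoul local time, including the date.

Departure is given in UTC: 8:20 PM on Aug 18.
Add 16 hours → 12:20 PM UTC (Aug 19).
Seoul is UTC+9:00: 12:20 PM + 9:00 = 9:20 PM on Aug 19.

9:20 PM on August 19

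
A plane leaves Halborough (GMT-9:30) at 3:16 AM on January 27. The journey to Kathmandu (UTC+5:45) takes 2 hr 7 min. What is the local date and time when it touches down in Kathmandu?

8:38 PM on Jan 27

Convert departure to UTC: 3:16 AM + 9:30 = 12:46 PM UTC on Jan 27.
Add 2 hours and 7 minutes travel time → 2:53 PM UTC.
Kathmandu is UTC+5:45, so local arrival = 2:53 PM + 5:45 = 8:38 PM on Jan 27.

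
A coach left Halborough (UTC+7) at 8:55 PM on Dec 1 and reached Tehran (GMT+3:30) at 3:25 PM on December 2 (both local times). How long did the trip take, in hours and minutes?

Departure in UTC: 8:55 PM − 7:00 = 1:55 PM on Dec 1.
Arrival in UTC: 3:25 PM − 3:30 = 11:55 AM on Dec 2.
Elapsed = 11:55 AM − 1:55 PM (+1 day) = 22 hours.

22 hours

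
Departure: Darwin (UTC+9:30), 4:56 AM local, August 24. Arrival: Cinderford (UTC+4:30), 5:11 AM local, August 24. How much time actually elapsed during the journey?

5 hours 15 minutes

Departure in UTC: 4:56 AM − 9:30 = 7:26 PM on Aug 23.
Arrival in UTC: 5:11 AM − 4:30 = 12:41 AM on Aug 24.
Elapsed = 12:41 AM − 7:26 PM (+1 day) = 5 hours 15 minutes.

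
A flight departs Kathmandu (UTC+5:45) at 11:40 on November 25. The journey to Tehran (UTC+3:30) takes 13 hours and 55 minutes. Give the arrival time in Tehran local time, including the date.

23:20 on November 25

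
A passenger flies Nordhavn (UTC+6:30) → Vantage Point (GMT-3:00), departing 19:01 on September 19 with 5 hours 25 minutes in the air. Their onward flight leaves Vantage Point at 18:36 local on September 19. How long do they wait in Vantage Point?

Convert departure to UTC: 19:01 − 6:30 = 12:31 UTC on Sep 19.
Add 5 hours and 25 minutes flight time → 17:56 UTC.
Vantage Point is UTC−3:00, so local arrival = 17:56 − 3:00 = 14:56 on Sep 19.
Layover = 18:36 − 14:56 = 3 hours 40 minutes.

3 hours 40 minutes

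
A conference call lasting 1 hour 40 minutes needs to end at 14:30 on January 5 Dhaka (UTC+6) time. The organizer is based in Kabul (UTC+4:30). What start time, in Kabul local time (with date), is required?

Target end time in UTC: 14:30 − 6:00 = 08:30 on Jan 5.
Subtract 1 hour 40 minutes → start 06:50 UTC on Jan 5.
Kabul is UTC+4:30: 06:50 + 4:30 = 11:20 on Jan 5.

11:20 on January 5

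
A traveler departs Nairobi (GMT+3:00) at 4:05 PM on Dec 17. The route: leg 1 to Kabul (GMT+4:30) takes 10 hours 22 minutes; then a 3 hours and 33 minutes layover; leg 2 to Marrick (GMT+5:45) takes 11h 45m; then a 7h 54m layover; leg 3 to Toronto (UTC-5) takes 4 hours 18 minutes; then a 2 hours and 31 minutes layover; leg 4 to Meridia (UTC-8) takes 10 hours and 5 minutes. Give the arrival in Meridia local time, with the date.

Convert departure to UTC: 4:05 PM − 3:00 = 1:05 PM UTC on Dec 17.
Add 10 hours and 22 minutes leg 1 → 11:27 PM UTC.
Add 3 hours and 33 minutes layover in Kabul → 3:00 AM UTC (Dec 18).
Add 11 hours 45 minutes leg 2 → 2:45 PM UTC.
Add 7 hours 54 minutes layover in Marrick → 10:39 PM UTC.
Add 4 hours 18 minutes leg 3 → 2:57 AM UTC (Dec 19).
Add 2 hours and 31 minutes layover in Toronto → 5:28 AM UTC.
Add 10 hours 5 minutes leg 4 → 3:33 PM UTC.
Meridia is UTC−8:00, so local arrival = 3:33 PM − 8:00 = 7:33 AM on Dec 19.

7:33 AM on Dec 19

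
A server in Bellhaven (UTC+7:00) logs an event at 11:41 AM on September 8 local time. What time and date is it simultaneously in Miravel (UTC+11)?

Miravel is 4:00 ahead of Bellhaven.
Shift by the zone difference: 11:41 AM + 4:00 = 3:41 PM on Sep 8 in Miravel.

3:41 PM on September 8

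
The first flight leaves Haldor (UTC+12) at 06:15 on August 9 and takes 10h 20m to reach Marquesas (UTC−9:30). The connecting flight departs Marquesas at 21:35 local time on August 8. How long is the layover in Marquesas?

Convert departure to UTC: 06:15 − 12:00 = 18:15 UTC on Aug 8.
Add 10 hours 20 minutes flight time → 04:35 UTC (Aug 9).
Marquesas is UTC−9:30, so local arrival = 04:35 − 9:30 = 19:05 on Aug 8.
Layover = 21:35 − 19:05 = 2 hours 30 minutes.

2 hours 30 minutes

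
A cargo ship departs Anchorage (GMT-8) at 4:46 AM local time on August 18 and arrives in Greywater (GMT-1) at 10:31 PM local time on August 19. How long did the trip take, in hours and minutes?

Departure in UTC: 4:46 AM + 8:00 = 12:46 PM on Aug 18.
Arrival in UTC: 10:31 PM + 1:00 = 11:31 PM on Aug 19.
Elapsed = 11:31 PM − 12:46 PM (+1 day) = 34 hours 45 minutes.

34 hours 45 minutes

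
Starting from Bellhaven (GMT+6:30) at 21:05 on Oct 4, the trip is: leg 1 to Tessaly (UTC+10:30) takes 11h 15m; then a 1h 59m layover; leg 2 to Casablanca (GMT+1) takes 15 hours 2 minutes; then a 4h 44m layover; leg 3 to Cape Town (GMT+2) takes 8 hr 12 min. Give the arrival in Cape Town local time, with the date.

09:47 on October 6

Convert departure to UTC: 21:05 − 6:30 = 14:35 UTC on Oct 4.
Add 11 hours 15 minutes leg 1 → 01:50 UTC (Oct 5).
Add 1 hour and 59 minutes layover in Tessaly → 03:49 UTC.
Add 15 hours 2 minutes leg 2 → 18:51 UTC.
Add 4 hours and 44 minutes layover in Casablanca → 23:35 UTC.
Add 8 hours and 12 minutes leg 3 → 07:47 UTC (Oct 6).
Cape Town is UTC+2:00, so local arrival = 07:47 + 2:00 = 09:47 on Oct 6.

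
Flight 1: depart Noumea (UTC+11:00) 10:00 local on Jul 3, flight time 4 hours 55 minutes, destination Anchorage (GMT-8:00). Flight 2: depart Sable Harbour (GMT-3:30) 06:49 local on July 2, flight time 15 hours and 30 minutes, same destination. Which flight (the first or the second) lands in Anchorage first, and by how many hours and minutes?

the second, by 2 hours 6 minutes

Flight 1 in UTC: 10:00 − 11:00 = 23:00 on Jul 2.
+4 hours 55 minutes → arrive 03:55 UTC on Jul 3.
Flight 2 in UTC: 06:49 + 3:30 = 10:19 on Jul 2.
+15 hours 30 minutes → arrive 01:49 UTC on Jul 3.
Flight 2 lands earlier by 2 hours 6 minutes.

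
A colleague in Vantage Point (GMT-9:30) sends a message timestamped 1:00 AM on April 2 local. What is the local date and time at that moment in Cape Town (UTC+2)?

Cape Town is 11:30 ahead of Vantage Point.
Shift by the zone difference: 1:00 AM + 11:30 = 12:30 PM on Apr 2 in Cape Town.

12:30 PM on April 2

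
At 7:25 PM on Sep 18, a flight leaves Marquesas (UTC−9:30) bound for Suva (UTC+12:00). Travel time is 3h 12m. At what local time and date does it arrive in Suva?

8:07 PM on September 19

Convert departure to UTC: 7:25 PM + 9:30 = 4:55 AM UTC on Sep 19.
Add 3 hours and 12 minutes travel time → 8:07 AM UTC.
Suva is UTC+12:00, so local arrival = 8:07 AM + 12:00 = 8:07 PM on Sep 19.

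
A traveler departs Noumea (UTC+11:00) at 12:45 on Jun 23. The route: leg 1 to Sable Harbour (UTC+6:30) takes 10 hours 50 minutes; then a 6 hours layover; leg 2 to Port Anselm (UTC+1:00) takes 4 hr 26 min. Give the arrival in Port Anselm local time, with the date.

Convert departure to UTC: 12:45 − 11:00 = 01:45 UTC on Jun 23.
Add 10 hours 50 minutes leg 1 → 12:35 UTC.
Add 6 hours layover in Sable Harbour → 18:35 UTC.
Add 4 hours 26 minutes leg 2 → 23:01 UTC.
Port Anselm is UTC+1:00, so local arrival = 23:01 + 1:00 = 00:01 on Jun 24.

00:01 on Jun 24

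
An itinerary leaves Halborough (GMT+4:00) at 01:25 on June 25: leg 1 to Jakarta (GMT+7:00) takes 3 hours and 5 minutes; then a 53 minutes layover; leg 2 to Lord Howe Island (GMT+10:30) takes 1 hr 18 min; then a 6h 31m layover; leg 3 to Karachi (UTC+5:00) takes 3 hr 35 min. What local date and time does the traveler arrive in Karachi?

17:47 on June 25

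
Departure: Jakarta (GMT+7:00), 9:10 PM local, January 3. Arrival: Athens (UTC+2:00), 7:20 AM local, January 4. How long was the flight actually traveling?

15 hours 10 minutes

Departure in UTC: 9:10 PM − 7:00 = 2:10 PM on Jan 3.
Arrival in UTC: 7:20 AM − 2:00 = 5:20 AM on Jan 4.
Elapsed = 5:20 AM − 2:10 PM (+1 day) = 15 hours 10 minutes.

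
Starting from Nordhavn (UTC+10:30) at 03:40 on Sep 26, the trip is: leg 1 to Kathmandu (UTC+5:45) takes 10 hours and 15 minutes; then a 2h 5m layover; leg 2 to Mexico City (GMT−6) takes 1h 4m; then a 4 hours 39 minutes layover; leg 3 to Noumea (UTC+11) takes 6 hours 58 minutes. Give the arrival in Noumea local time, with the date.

05:11 on September 27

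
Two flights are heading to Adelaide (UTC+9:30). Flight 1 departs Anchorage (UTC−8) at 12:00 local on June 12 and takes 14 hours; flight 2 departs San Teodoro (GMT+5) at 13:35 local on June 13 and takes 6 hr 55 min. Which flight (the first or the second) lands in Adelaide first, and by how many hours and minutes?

Flight 1 in UTC: 12:00 + 8:00 = 20:00 on Jun 12.
+14 hours → arrive 10:00 UTC on Jun 13.
Flight 2 in UTC: 13:35 − 5:00 = 08:35 on Jun 13.
+6 hours and 55 minutes → arrive 15:30 UTC on Jun 13.
Flight 1 lands earlier by 5 hours 30 minutes.

the first, by 5 hours 30 minutes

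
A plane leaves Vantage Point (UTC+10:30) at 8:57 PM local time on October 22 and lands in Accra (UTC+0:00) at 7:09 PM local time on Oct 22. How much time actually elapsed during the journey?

8 hours 42 minutes

Departure in UTC: 8:57 PM − 10:30 = 10:27 AM on Oct 22.
Arrival is already UTC: 7:09 PM on Oct 22.
Elapsed = 7:09 PM − 10:27 AM = 8 hours 42 minutes.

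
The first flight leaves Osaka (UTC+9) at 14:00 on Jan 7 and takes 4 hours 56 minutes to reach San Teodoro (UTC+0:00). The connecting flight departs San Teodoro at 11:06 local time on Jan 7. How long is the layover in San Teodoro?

1 hour 10 minutes

Convert departure to UTC: 14:00 − 9:00 = 05:00 UTC on Jan 7.
Add 4 hours and 56 minutes flight time → 09:56 UTC.
San Teodoro is UTC+0, so local arrival is the same: 09:56 on Jan 7.
Layover = 11:06 − 09:56 = 1 hour 10 minutes.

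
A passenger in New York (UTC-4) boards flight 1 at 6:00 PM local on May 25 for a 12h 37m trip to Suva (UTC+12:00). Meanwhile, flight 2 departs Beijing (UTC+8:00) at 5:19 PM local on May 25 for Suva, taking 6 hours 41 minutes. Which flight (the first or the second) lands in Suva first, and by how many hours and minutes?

the second, by 18 hours 37 minutes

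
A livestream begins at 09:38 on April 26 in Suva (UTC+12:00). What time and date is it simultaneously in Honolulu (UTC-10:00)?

11:38 on April 25

In UTC: 09:38 − 12:00 = 21:38 on Apr 25.
Honolulu is UTC−10:00: 21:38 − 10:00 = 11:38 on Apr 25.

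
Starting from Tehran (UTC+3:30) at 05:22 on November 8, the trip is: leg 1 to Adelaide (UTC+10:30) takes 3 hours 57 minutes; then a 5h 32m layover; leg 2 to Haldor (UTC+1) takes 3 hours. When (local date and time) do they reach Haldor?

15:21 on Nov 8

Convert departure to UTC: 05:22 − 3:30 = 01:52 UTC on Nov 8.
Add 3 hours 57 minutes leg 1 → 05:49 UTC.
Add 5 hours and 32 minutes layover in Adelaide → 11:21 UTC.
Add 3 hours leg 2 → 14:21 UTC.
Haldor is UTC+1:00, so local arrival = 14:21 + 1:00 = 15:21 on Nov 8.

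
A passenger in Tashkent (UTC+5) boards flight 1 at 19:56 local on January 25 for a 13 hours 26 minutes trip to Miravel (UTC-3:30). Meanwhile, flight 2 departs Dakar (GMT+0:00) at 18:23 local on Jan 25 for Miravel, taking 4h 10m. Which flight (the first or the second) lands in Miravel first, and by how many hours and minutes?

the second, by 5 hours 49 minutes

Flight 1 in UTC: 19:56 − 5:00 = 14:56 on Jan 25.
+13 hours and 26 minutes → arrive 04:22 UTC on Jan 26.
Flight 2 departs at 18:23 UTC (Jan 25).
+4 hours and 10 minutes → arrive 22:33 UTC on Jan 25.
Flight 2 lands earlier by 5 hours 49 minutes.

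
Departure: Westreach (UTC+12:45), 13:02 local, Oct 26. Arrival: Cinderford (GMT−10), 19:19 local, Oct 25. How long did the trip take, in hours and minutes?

5 hours 2 minutes

Cinderford is 22:45 behind Westreach.
Clock-face elapsed time (ignoring zones) is −17 hours 43 minutes.
Actual elapsed = −17 hours 43 minutes + 22:45 = 5 hours 2 minutes.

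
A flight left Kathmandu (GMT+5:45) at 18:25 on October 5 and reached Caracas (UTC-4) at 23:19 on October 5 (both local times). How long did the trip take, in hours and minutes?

14 hours 39 minutes

Departure in UTC: 18:25 − 5:45 = 12:40 on Oct 5.
Arrival in UTC: 23:19 + 4:00 = 03:19 on Oct 6.
Elapsed = 03:19 − 12:40 (+1 day) = 14 hours 39 minutes.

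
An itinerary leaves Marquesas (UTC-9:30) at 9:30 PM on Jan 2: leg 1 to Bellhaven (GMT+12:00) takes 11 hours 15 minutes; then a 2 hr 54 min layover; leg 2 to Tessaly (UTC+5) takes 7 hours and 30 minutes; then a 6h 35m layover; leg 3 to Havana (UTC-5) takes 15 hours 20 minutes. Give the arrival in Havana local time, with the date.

Convert departure to UTC: 9:30 PM + 9:30 = 7:00 AM UTC on Jan 3.
Add 11 hours 15 minutes leg 1 → 6:15 PM UTC.
Add 2 hours 54 minutes layover in Bellhaven → 9:09 PM UTC.
Add 7 hours and 30 minutes leg 2 → 4:39 AM UTC (Jan 4).
Add 6 hours and 35 minutes layover in Tessaly → 11:14 AM UTC.
Add 15 hours and 20 minutes leg 3 → 2:34 AM UTC (Jan 5).
Havana is UTC−5:00, so local arrival = 2:34 AM − 5:00 = 9:34 PM on Jan 4.

9:34 PM on Jan 4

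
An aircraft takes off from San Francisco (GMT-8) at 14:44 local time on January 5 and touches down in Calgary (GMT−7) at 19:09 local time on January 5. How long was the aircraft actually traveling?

Calgary is 1:00 ahead of San Francisco.
Clock-face elapsed time (ignoring zones) is 4 hours 25 minutes.
Actual elapsed = 4 hours 25 minutes − 1:00 = 3 hours 25 minutes.

3 hours 25 minutes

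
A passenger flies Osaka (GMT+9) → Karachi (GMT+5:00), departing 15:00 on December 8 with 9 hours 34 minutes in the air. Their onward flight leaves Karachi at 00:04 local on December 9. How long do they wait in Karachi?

3 hours 30 minutes

Convert departure to UTC: 15:00 − 9:00 = 06:00 UTC on Dec 8.
Add 9 hours and 34 minutes flight time → 15:34 UTC.
Karachi is UTC+5:00, so local arrival = 15:34 + 5:00 = 20:34 on Dec 8.
Layover = 00:04 − 20:34 (+1 day) = 3 hours 30 minutes.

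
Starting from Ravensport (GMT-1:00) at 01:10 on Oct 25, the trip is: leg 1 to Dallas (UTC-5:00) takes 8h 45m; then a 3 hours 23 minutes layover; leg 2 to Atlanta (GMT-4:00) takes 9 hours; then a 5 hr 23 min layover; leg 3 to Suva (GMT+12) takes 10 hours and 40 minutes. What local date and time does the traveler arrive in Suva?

03:21 on October 27

Convert departure to UTC: 01:10 + 1:00 = 02:10 UTC on Oct 25.
Add 8 hours 45 minutes leg 1 → 10:55 UTC.
Add 3 hours 23 minutes layover in Dallas → 14:18 UTC.
Add 9 hours leg 2 → 23:18 UTC.
Add 5 hours and 23 minutes layover in Atlanta → 04:41 UTC (Oct 26).
Add 10 hours 40 minutes leg 3 → 15:21 UTC.
Suva is UTC+12:00, so local arrival = 15:21 + 12:00 = 03:21 on Oct 27.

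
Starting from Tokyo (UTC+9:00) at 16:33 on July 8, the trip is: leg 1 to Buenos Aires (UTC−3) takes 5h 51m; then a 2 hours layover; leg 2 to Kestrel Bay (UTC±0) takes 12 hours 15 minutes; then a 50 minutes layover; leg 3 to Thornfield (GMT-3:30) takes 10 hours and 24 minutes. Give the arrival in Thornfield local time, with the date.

11:23 on July 9

Convert departure to UTC: 16:33 − 9:00 = 07:33 UTC on Jul 8.
Add 5 hours 51 minutes leg 1 → 13:24 UTC.
Add 2 hours layover in Buenos Aires → 15:24 UTC.
Add 12 hours 15 minutes leg 2 → 03:39 UTC (Jul 9).
Add 50 minutes layover in Kestrel Bay → 04:29 UTC.
Add 10 hours 24 minutes leg 3 → 14:53 UTC.
Thornfield is UTC−3:30, so local arrival = 14:53 − 3:30 = 11:23 on Jul 9.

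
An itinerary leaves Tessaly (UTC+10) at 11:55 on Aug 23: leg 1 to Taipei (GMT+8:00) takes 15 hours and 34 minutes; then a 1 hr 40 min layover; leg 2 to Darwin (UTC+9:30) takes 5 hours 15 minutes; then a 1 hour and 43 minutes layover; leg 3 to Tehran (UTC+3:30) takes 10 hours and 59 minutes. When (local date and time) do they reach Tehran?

Convert departure to UTC: 11:55 − 10:00 = 01:55 UTC on Aug 23.
Add 15 hours and 34 minutes leg 1 → 17:29 UTC.
Add 1 hour and 40 minutes layover in Taipei → 19:09 UTC.
Add 5 hours and 15 minutes leg 2 → 00:24 UTC (Aug 24).
Add 1 hour 43 minutes layover in Darwin → 02:07 UTC.
Add 10 hours 59 minutes leg 3 → 13:06 UTC.
Tehran is UTC+3:30, so local arrival = 13:06 + 3:30 = 16:36 on Aug 24.

16:36 on August 24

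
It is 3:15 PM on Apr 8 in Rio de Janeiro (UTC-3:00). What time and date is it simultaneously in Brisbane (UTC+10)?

4:15 AM on April 9

Brisbane is 13:00 ahead of Rio de Janeiro.
Shift by the zone difference: 3:15 PM + 13:00 = 4:15 AM on Apr 9 in Brisbane.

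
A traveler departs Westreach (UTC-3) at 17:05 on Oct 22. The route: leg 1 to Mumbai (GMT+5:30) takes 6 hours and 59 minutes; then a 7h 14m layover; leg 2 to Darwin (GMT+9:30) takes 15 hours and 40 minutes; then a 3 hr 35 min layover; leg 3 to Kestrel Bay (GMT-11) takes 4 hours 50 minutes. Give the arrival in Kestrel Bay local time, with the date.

23:23 on Oct 23

Convert departure to UTC: 17:05 + 3:00 = 20:05 UTC on Oct 22.
Add 6 hours and 59 minutes leg 1 → 03:04 UTC (Oct 23).
Add 7 hours 14 minutes layover in Mumbai → 10:18 UTC.
Add 15 hours 40 minutes leg 2 → 01:58 UTC (Oct 24).
Add 3 hours and 35 minutes layover in Darwin → 05:33 UTC.
Add 4 hours 50 minutes leg 3 → 10:23 UTC.
Kestrel Bay is UTC−11:00, so local arrival = 10:23 − 11:00 = 23:23 on Oct 23.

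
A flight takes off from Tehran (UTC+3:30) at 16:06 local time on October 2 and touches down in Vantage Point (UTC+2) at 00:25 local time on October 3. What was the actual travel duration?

Departure in UTC: 16:06 − 3:30 = 12:36 on Oct 2.
Arrival in UTC: 00:25 − 2:00 = 22:25 on Oct 2.
Elapsed = 22:25 − 12:36 = 9 hours 49 minutes.

9 hours 49 minutes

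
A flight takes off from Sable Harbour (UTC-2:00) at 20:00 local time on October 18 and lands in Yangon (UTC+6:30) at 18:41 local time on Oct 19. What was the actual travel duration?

Departure in UTC: 20:00 + 2:00 = 22:00 on Oct 18.
Arrival in UTC: 18:41 − 6:30 = 12:11 on Oct 19.
Elapsed = 12:11 − 22:00 (+1 day) = 14 hours 11 minutes.

14 hours 11 minutes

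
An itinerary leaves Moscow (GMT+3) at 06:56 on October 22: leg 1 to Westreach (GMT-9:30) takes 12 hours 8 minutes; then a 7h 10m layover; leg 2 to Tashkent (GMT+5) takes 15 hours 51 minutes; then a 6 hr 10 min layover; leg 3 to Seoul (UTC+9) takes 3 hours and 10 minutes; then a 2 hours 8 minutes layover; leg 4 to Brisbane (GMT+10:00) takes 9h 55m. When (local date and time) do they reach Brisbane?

22:28 on Oct 24

Convert departure to UTC: 06:56 − 3:00 = 03:56 UTC on Oct 22.
Add 12 hours 8 minutes leg 1 → 16:04 UTC.
Add 7 hours and 10 minutes layover in Westreach → 23:14 UTC.
Add 15 hours and 51 minutes leg 2 → 15:05 UTC (Oct 23).
Add 6 hours and 10 minutes layover in Tashkent → 21:15 UTC.
Add 3 hours and 10 minutes leg 3 → 00:25 UTC (Oct 24).
Add 2 hours and 8 minutes layover in Seoul → 02:33 UTC.
Add 9 hours and 55 minutes leg 4 → 12:28 UTC.
Brisbane is UTC+10:00, so local arrival = 12:28 + 10:00 = 22:28 on Oct 24.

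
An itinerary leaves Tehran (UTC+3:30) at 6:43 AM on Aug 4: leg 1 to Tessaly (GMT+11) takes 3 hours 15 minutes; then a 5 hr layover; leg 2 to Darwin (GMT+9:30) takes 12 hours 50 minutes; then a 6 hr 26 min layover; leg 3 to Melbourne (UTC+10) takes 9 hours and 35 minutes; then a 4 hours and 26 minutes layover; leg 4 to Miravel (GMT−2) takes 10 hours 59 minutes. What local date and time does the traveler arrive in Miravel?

5:44 AM on August 6

Convert departure to UTC: 6:43 AM − 3:30 = 3:13 AM UTC on Aug 4.
Add 3 hours 15 minutes leg 1 → 6:28 AM UTC.
Add 5 hours layover in Tessaly → 11:28 AM UTC.
Add 12 hours 50 minutes leg 2 → 12:18 AM UTC (Aug 5).
Add 6 hours 26 minutes layover in Darwin → 6:44 AM UTC.
Add 9 hours and 35 minutes leg 3 → 4:19 PM UTC.
Add 4 hours 26 minutes layover in Melbourne → 8:45 PM UTC.
Add 10 hours 59 minutes leg 4 → 7:44 AM UTC (Aug 6).
Miravel is UTC−2:00, so local arrival = 7:44 AM − 2:00 = 5:44 AM on Aug 6.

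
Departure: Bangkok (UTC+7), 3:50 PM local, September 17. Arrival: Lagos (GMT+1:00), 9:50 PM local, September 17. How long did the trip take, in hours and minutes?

12 hours

Departure in UTC: 3:50 PM − 7:00 = 8:50 AM on Sep 17.
Arrival in UTC: 9:50 PM − 1:00 = 8:50 PM on Sep 17.
Elapsed = 8:50 PM − 8:50 AM = 12 hours.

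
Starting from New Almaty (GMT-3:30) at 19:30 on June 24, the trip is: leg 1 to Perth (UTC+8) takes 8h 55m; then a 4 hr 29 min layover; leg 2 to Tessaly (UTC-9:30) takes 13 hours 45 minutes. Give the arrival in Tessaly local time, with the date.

Convert departure to UTC: 19:30 + 3:30 = 23:00 UTC on Jun 24.
Add 8 hours and 55 minutes leg 1 → 07:55 UTC (Jun 25).
Add 4 hours 29 minutes layover in Perth → 12:24 UTC.
Add 13 hours and 45 minutes leg 2 → 02:09 UTC (Jun 26).
Tessaly is UTC−9:30, so local arrival = 02:09 − 9:30 = 16:39 on Jun 25.

16:39 on Jun 25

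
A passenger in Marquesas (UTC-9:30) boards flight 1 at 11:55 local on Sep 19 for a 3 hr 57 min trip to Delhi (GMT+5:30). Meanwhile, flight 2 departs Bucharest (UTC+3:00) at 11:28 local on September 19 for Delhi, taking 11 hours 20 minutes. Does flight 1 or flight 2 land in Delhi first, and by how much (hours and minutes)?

the second, by 5 hours 34 minutes

Flight 1 in UTC: 11:55 + 9:30 = 21:25 on Sep 19.
+3 hours and 57 minutes → arrive 01:22 UTC on Sep 20.
Flight 2 in UTC: 11:28 − 3:00 = 08:28 on Sep 19.
+11 hours and 20 minutes → arrive 19:48 UTC on Sep 19.
Flight 2 lands earlier by 5 hours 34 minutes.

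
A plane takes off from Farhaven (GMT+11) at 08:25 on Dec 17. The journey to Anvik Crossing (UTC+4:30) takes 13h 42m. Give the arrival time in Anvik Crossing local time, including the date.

15:37 on December 17

Convert departure to UTC: 08:25 − 11:00 = 21:25 UTC on Dec 16.
Add 13 hours 42 minutes travel time → 11:07 UTC (Dec 17).
Anvik Crossing is UTC+4:30, so local arrival = 11:07 + 4:30 = 15:37 on Dec 17.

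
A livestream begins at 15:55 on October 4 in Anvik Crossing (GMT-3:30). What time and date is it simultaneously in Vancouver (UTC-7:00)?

In UTC: 15:55 + 3:30 = 19:25 on Oct 4.
Vancouver is UTC−7:00: 19:25 − 7:00 = 12:25 on Oct 4.

12:25 on October 4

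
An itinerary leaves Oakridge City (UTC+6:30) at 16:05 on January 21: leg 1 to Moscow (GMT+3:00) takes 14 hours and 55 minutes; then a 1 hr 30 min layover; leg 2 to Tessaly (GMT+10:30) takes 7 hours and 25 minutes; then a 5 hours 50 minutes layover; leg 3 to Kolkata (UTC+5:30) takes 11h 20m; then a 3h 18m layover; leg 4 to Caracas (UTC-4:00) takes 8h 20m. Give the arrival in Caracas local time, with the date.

Convert departure to UTC: 16:05 − 6:30 = 09:35 UTC on Jan 21.
Add 14 hours 55 minutes leg 1 → 00:30 UTC (Jan 22).
Add 1 hour and 30 minutes layover in Moscow → 02:00 UTC.
Add 7 hours 25 minutes leg 2 → 09:25 UTC.
Add 5 hours 50 minutes layover in Tessaly → 15:15 UTC.
Add 11 hours and 20 minutes leg 3 → 02:35 UTC (Jan 23).
Add 3 hours 18 minutes layover in Kolkata → 05:53 UTC.
Add 8 hours 20 minutes leg 4 → 14:13 UTC.
Caracas is UTC−4:00, so local arrival = 14:13 − 4:00 = 10:13 on Jan 23.

10:13 on January 23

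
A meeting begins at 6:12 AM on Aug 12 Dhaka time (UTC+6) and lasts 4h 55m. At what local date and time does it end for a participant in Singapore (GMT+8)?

1:07 PM on August 12

Singapore is 2:00 ahead of Dhaka.
After 4 hours 55 minutes it is 11:07 AM in Dhaka.
Shift by the zone difference: 11:07 AM + 2:00 = 1:07 PM on Aug 12 in Singapore.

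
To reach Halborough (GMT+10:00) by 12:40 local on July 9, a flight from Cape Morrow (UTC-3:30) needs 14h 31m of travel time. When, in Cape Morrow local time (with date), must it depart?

08:39 on Jul 8

Target arrival in UTC: 12:40 − 10:00 = 02:40 on Jul 9.
Subtract 14 hours and 31 minutes → departure 12:09 UTC on Jul 8.
Cape Morrow is UTC−3:30: 12:09 − 3:30 = 08:39 on Jul 8.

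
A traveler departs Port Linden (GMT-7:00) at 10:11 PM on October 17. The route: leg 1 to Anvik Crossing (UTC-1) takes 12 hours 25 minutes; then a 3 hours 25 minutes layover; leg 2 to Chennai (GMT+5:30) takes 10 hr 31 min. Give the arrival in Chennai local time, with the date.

1:02 PM on October 19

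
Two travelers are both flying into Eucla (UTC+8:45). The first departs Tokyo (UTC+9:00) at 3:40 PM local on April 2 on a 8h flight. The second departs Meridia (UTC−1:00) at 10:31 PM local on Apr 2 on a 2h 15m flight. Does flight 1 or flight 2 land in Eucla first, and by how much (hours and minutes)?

the first, by 11 hours 6 minutes

Flight 1 in UTC: 3:40 PM − 9:00 = 6:40 AM on Apr 2.
+8 hours → arrive 2:40 PM UTC on Apr 2.
Flight 2 in UTC: 10:31 PM + 1:00 = 11:31 PM on Apr 2.
+2 hours 15 minutes → arrive 1:46 AM UTC on Apr 3.
Flight 1 lands earlier by 11 hours 6 minutes.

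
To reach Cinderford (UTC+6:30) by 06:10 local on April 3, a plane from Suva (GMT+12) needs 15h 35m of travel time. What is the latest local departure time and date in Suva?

Target arrival in UTC: 06:10 − 6:30 = 23:40 on Apr 2.
Subtract 15 hours and 35 minutes → departure 08:05 UTC on Apr 2.
Suva is UTC+12:00: 08:05 + 12:00 = 20:05 on Apr 2.

20:05 on April 2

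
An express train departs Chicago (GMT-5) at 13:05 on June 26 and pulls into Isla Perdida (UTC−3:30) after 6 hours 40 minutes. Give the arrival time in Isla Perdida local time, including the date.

Convert departure to UTC: 13:05 + 5:00 = 18:05 UTC on Jun 26.
Add 6 hours and 40 minutes travel time → 00:45 UTC (Jun 27).
Isla Perdida is UTC−3:30, so local arrival = 00:45 − 3:30 = 21:15 on Jun 26.

21:15 on June 26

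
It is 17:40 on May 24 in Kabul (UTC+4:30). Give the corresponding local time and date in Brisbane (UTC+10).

23:10 on May 24

Brisbane is 5:30 ahead of Kabul.
Shift by the zone difference: 17:40 + 5:30 = 23:10 on May 24 in Brisbane.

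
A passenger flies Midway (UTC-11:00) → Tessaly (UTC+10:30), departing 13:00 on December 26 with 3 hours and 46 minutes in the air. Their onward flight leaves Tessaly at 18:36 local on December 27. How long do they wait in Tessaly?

4 hours 20 minutes

Convert departure to UTC: 13:00 + 11:00 = 00:00 UTC on Dec 27.
Add 3 hours and 46 minutes flight time → 03:46 UTC.
Tessaly is UTC+10:30, so local arrival = 03:46 + 10:30 = 14:16 on Dec 27.
Layover = 18:36 − 14:16 = 4 hours 20 minutes.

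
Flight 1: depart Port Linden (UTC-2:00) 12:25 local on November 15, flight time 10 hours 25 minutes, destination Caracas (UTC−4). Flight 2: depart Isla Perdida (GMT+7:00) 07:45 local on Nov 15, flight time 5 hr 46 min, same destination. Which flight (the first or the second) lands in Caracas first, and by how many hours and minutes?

the second, by 18 hours 19 minutes

Flight 1 in UTC: 12:25 + 2:00 = 14:25 on Nov 15.
+10 hours 25 minutes → arrive 00:50 UTC on Nov 16.
Flight 2 in UTC: 07:45 − 7:00 = 00:45 on Nov 15.
+5 hours and 46 minutes → arrive 06:31 UTC on Nov 15.
Flight 2 lands earlier by 18 hours 19 minutes.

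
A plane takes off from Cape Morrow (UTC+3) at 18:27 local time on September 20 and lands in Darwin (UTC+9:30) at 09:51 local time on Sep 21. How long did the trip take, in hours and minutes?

8 hours 54 minutes

Departure in UTC: 18:27 − 3:00 = 15:27 on Sep 20.
Arrival in UTC: 09:51 − 9:30 = 00:21 on Sep 21.
Elapsed = 00:21 − 15:27 (+1 day) = 8 hours 54 minutes.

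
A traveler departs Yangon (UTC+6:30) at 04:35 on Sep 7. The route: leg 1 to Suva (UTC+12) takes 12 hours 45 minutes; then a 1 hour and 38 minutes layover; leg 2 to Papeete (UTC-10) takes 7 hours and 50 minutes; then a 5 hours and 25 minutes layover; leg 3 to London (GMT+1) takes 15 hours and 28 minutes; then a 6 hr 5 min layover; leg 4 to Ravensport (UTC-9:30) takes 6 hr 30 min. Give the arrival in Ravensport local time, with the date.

Convert departure to UTC: 04:35 − 6:30 = 22:05 UTC on Sep 6.
Add 12 hours and 45 minutes leg 1 → 10:50 UTC (Sep 7).
Add 1 hour 38 minutes layover in Suva → 12:28 UTC.
Add 7 hours 50 minutes leg 2 → 20:18 UTC.
Add 5 hours 25 minutes layover in Papeete → 01:43 UTC (Sep 8).
Add 15 hours and 28 minutes leg 3 → 17:11 UTC.
Add 6 hours 5 minutes layover in London → 23:16 UTC.
Add 6 hours and 30 minutes leg 4 → 05:46 UTC (Sep 9).
Ravensport is UTC−9:30, so local arrival = 05:46 − 9:30 = 20:16 on Sep 8.

20:16 on September 8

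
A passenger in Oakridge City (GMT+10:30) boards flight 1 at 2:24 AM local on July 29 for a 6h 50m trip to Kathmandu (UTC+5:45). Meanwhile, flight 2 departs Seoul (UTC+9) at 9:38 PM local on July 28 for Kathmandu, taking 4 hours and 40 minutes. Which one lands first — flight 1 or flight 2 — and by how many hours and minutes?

Flight 1 in UTC: 2:24 AM − 10:30 = 3:54 PM on Jul 28.
+6 hours and 50 minutes → arrive 10:44 PM UTC on Jul 28.
Flight 2 in UTC: 9:38 PM − 9:00 = 12:38 PM on Jul 28.
+4 hours and 40 minutes → arrive 5:18 PM UTC on Jul 28.
Flight 2 lands earlier by 5 hours 26 minutes.

the second, by 5 hours 26 minutes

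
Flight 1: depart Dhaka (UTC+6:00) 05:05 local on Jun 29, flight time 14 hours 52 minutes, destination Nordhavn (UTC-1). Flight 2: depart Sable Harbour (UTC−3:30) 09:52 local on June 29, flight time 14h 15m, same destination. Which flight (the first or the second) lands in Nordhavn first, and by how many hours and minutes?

Flight 1 in UTC: 05:05 − 6:00 = 23:05 on Jun 28.
+14 hours and 52 minutes → arrive 13:57 UTC on Jun 29.
Flight 2 in UTC: 09:52 + 3:30 = 13:22 on Jun 29.
+14 hours 15 minutes → arrive 03:37 UTC on Jun 30.
Flight 1 lands earlier by 13 hours 40 minutes.

the first, by 13 hours 40 minutes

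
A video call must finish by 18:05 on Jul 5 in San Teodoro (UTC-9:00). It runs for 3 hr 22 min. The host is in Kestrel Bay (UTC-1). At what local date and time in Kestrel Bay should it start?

22:43 on July 5

Target end time in UTC: 18:05 + 9:00 = 03:05 on Jul 6.
Subtract 3 hours and 22 minutes → start 23:43 UTC on Jul 5.
Kestrel Bay is UTC−1:00: 23:43 − 1:00 = 22:43 on Jul 5.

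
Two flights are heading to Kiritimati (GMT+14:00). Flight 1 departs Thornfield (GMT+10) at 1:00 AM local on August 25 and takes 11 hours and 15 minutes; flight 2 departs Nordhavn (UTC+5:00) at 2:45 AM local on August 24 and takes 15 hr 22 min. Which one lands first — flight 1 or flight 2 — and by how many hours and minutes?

the second, by 13 hours 8 minutes

Flight 1 in UTC: 1:00 AM − 10:00 = 3:00 PM on Aug 24.
+11 hours and 15 minutes → arrive 2:15 AM UTC on Aug 25.
Flight 2 in UTC: 2:45 AM − 5:00 = 9:45 PM on Aug 23.
+15 hours and 22 minutes → arrive 1:07 PM UTC on Aug 24.
Flight 2 lands earlier by 13 hours 8 minutes.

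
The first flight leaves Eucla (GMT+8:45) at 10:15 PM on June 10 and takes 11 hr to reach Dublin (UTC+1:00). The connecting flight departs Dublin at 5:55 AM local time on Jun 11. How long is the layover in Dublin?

4 hours 25 minutes

Convert departure to UTC: 10:15 PM − 8:45 = 1:30 PM UTC on Jun 10.
Add 11 hours flight time → 12:30 AM UTC (Jun 11).
Dublin is UTC+1:00, so local arrival = 12:30 AM + 1:00 = 1:30 AM on Jun 11.
Layover = 5:55 AM − 1:30 AM = 4 hours 25 minutes.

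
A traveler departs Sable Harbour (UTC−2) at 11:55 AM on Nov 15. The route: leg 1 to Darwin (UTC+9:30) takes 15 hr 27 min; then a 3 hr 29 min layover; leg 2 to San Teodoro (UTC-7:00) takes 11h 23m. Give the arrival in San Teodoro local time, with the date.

1:14 PM on November 16

Convert departure to UTC: 11:55 AM + 2:00 = 1:55 PM UTC on Nov 15.
Add 15 hours and 27 minutes leg 1 → 5:22 AM UTC (Nov 16).
Add 3 hours 29 minutes layover in Darwin → 8:51 AM UTC.
Add 11 hours and 23 minutes leg 2 → 8:14 PM UTC.
San Teodoro is UTC−7:00, so local arrival = 8:14 PM − 7:00 = 1:14 PM on Nov 16.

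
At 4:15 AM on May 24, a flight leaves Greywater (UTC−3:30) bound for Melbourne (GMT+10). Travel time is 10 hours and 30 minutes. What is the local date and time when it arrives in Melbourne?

4:15 AM on May 25

Melbourne is 13:30 ahead of Greywater.
After 10 hours and 30 minutes it is 2:45 PM in Greywater.
Shift by the zone difference: 2:45 PM + 13:30 = 4:15 AM on May 25 in Melbourne.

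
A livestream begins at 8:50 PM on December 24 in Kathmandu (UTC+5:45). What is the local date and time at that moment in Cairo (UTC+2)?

5:05 PM on December 24

Cairo is 3:45 behind Kathmandu.
Shift by the zone difference: 8:50 PM − 3:45 = 5:05 PM on Dec 24 in Cairo.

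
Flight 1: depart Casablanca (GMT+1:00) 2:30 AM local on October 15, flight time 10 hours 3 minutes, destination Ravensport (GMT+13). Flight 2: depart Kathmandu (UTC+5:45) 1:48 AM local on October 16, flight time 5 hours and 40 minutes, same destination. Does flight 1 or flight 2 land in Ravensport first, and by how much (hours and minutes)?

the first, by 14 hours 10 minutes

Flight 1 in UTC: 2:30 AM − 1:00 = 1:30 AM on Oct 15.
+10 hours and 3 minutes → arrive 11:33 AM UTC on Oct 15.
Flight 2 in UTC: 1:48 AM − 5:45 = 8:03 PM on Oct 15.
+5 hours 40 minutes → arrive 1:43 AM UTC on Oct 16.
Flight 1 lands earlier by 14 hours 10 minutes.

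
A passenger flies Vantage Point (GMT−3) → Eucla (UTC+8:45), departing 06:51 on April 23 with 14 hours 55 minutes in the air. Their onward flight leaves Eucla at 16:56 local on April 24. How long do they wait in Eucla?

Convert departure to UTC: 06:51 + 3:00 = 09:51 UTC on Apr 23.
Add 14 hours and 55 minutes flight time → 00:46 UTC (Apr 24).
Eucla is UTC+8:45, so local arrival = 00:46 + 8:45 = 09:31 on Apr 24.
Layover = 16:56 − 09:31 = 7 hours 25 minutes.

7 hours 25 minutes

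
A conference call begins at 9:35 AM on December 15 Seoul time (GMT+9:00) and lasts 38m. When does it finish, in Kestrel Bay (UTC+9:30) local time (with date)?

10:43 AM on December 15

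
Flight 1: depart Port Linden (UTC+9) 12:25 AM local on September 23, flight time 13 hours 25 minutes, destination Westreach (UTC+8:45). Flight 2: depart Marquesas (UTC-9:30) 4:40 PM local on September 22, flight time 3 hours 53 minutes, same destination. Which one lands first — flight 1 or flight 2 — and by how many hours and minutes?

Flight 1 in UTC: 12:25 AM − 9:00 = 3:25 PM on Sep 22.
+13 hours 25 minutes → arrive 4:50 AM UTC on Sep 23.
Flight 2 in UTC: 4:40 PM + 9:30 = 2:10 AM on Sep 23.
+3 hours and 53 minutes → arrive 6:03 AM UTC on Sep 23.
Flight 1 lands earlier by 1 hour 13 minutes.

the first, by 1 hour 13 minutes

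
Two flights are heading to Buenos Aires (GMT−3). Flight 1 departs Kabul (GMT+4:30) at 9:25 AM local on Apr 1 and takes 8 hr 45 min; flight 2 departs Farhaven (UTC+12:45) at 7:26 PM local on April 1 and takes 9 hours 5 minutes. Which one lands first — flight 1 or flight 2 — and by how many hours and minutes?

the first, by 2 hours 6 minutes

Flight 1 in UTC: 9:25 AM − 4:30 = 4:55 AM on Apr 1.
+8 hours 45 minutes → arrive 1:40 PM UTC on Apr 1.
Flight 2 in UTC: 7:26 PM − 12:45 = 6:41 AM on Apr 1.
+9 hours and 5 minutes → arrive 3:46 PM UTC on Apr 1.
Flight 1 lands earlier by 2 hours 6 minutes.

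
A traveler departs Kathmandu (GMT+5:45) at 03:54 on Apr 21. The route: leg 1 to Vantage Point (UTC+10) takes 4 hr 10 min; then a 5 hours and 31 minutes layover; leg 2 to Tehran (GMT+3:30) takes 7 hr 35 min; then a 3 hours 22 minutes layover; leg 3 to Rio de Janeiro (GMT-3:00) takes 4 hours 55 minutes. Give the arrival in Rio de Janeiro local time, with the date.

20:42 on Apr 21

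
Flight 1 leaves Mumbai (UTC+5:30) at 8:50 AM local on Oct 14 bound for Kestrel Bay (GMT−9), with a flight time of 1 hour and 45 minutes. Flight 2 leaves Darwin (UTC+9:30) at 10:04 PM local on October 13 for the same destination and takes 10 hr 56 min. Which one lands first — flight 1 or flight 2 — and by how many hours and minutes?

the second, by 5 hours 35 minutes

Flight 1 in UTC: 8:50 AM − 5:30 = 3:20 AM on Oct 14.
+1 hour and 45 minutes → arrive 5:05 AM UTC on Oct 14.
Flight 2 in UTC: 10:04 PM − 9:30 = 12:34 PM on Oct 13.
+10 hours and 56 minutes → arrive 11:30 PM UTC on Oct 13.
Flight 2 lands earlier by 5 hours 35 minutes.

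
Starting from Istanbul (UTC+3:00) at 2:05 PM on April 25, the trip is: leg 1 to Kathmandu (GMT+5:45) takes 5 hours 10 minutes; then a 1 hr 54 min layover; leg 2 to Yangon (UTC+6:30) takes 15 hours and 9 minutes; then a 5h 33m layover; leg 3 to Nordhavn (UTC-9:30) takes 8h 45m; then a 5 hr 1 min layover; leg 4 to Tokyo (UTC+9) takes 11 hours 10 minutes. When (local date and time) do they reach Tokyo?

Convert departure to UTC: 2:05 PM − 3:00 = 11:05 AM UTC on Apr 25.
Add 5 hours 10 minutes leg 1 → 4:15 PM UTC.
Add 1 hour and 54 minutes layover in Kathmandu → 6:09 PM UTC.
Add 15 hours 9 minutes leg 2 → 9:18 AM UTC (Apr 26).
Add 5 hours 33 minutes layover in Yangon → 2:51 PM UTC.
Add 8 hours 45 minutes leg 3 → 11:36 PM UTC.
Add 5 hours 1 minute layover in Nordhavn → 4:37 AM UTC (Apr 27).
Add 11 hours 10 minutes leg 4 → 3:47 PM UTC.
Tokyo is UTC+9:00, so local arrival = 3:47 PM + 9:00 = 12:47 AM on Apr 28.

12:47 AM on April 28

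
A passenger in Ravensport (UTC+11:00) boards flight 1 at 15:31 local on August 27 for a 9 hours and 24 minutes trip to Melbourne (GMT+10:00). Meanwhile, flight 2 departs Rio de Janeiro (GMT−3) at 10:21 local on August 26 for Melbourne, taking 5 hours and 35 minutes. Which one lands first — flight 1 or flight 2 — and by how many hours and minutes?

Flight 1 in UTC: 15:31 − 11:00 = 04:31 on Aug 27.
+9 hours and 24 minutes → arrive 13:55 UTC on Aug 27.
Flight 2 in UTC: 10:21 + 3:00 = 13:21 on Aug 26.
+5 hours 35 minutes → arrive 18:56 UTC on Aug 26.
Flight 2 lands earlier by 18 hours 59 minutes.

the second, by 18 hours 59 minutes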